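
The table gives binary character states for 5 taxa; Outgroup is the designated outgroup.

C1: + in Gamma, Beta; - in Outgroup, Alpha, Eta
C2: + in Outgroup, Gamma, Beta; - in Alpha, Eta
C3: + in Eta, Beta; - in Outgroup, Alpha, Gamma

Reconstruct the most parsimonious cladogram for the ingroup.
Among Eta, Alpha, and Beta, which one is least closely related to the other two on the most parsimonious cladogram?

Beta

Character polarity is set by the outgroup: the derived state is whichever differs from the outgroup's state, so for C2 the derived state is '-', and for the remaining characters it is '+'.
Only Beta and Gamma show the derived state '+' for C1, supporting them as a clade.
C2 (derived state '-') is shared by Alpha and Eta — a synapomorphy uniting that clade.
C3 (state '+') occurs in Beta and Eta but conflicts with the nesting implied by the other characters — most parsimoniously interpreted as homoplasy.
Most parsimonious ingroup topology: ((Alpha,Eta),(Gamma,Beta)).
Alpha and Eta share a more recent common ancestor with each other than either does with Beta, so Beta is the least closely related of the three.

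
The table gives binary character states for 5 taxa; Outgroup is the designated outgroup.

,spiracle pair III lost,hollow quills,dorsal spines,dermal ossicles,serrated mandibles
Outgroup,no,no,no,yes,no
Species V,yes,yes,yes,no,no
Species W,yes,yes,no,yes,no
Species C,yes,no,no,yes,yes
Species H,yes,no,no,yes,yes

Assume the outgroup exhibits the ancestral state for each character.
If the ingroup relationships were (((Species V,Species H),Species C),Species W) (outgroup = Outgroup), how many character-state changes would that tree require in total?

Map each character onto (((Species V,Species H),Species C),Species W) (rooted by Outgroup) and count the minimum state changes it requires (Fitch parsimony):
spiracle pair III lost: 1; hollow quills: 2; dorsal spines: 1; dermal ossicles: 1; serrated mandibles: 2.
Total tree length = 7.

7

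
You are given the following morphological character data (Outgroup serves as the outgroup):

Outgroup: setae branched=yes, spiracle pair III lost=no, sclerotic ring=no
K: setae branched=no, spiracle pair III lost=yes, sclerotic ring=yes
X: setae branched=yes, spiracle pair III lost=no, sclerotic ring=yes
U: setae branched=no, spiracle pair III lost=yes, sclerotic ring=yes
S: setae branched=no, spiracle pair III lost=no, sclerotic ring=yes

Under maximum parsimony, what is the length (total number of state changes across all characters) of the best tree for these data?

3

Character polarity is set by the outgroup: the derived state is whichever differs from the outgroup's state, so for setae branched the derived state is 'no', and for the remaining characters it is 'yes'.
Only K, S, and U show the derived state 'no' for setae branched, supporting them as a clade.
Only K and U show the derived state 'yes' for spiracle pair III lost, supporting them as a clade.
sclerotic ring (derived state 'yes') is shared by all ingroup taxa — unites the whole ingroup.
Most parsimonious ingroup topology: (X,((K,U),S)).
Changes per character on this tree: setae branched: 1; spiracle pair III lost: 1; sclerotic ring: 1.
Total = 3.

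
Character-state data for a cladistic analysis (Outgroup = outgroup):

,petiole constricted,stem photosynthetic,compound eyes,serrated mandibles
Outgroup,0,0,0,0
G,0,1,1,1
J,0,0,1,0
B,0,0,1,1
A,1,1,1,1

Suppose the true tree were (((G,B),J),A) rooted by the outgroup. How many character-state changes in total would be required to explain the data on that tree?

Map each character onto (((G,B),J),A) (rooted by Outgroup) and count the minimum state changes it requires (Fitch parsimony):
petiole constricted: 1; stem photosynthetic: 2; compound eyes: 1; serrated mandibles: 2.
Total tree length = 6.

6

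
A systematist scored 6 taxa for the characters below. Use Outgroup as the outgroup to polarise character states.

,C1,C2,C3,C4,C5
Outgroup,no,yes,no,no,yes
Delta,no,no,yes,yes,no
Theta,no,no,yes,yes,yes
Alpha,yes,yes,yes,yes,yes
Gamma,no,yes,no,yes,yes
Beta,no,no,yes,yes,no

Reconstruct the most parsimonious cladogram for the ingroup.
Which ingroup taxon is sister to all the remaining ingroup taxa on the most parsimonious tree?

Gamma

Character polarity is set by the outgroup: the derived state is whichever differs from the outgroup's state, so for C2, C5 the derived state is 'no', and for the remaining characters it is 'yes'.
C1: derived state 'yes' in Alpha only — an autapomorphy, so it tells us nothing about relationships among taxa.
Only Beta, Delta, and Theta show the derived state 'no' for C2, supporting them as a clade.
C3: derived state 'yes' in Alpha, Beta, Delta, and Theta only — synapomorphy for {Alpha, Beta, Delta, Theta}.
All ingroup taxa share the derived state 'yes' for C4; it defines the ingroup but does not resolve relationships within it.
Only Beta and Delta show the derived state 'no' for C5, supporting them as a clade.
Most parsimonious ingroup topology: ((((Delta,Beta),Theta),Alpha),Gamma).
Gamma is sister to the clade containing all other ingroup taxa, so it is the earliest-diverging (most basal) ingroup lineage.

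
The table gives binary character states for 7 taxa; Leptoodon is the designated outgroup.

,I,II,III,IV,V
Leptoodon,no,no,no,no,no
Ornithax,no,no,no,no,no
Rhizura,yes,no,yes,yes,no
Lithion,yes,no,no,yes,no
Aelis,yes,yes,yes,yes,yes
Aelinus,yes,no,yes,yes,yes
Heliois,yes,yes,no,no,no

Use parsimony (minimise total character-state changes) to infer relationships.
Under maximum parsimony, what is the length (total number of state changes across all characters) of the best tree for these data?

The outgroup has state 'no' for every character, so 'yes' is the derived state throughout.
I: derived state 'yes' in Aelinus, Aelis, Heliois, Lithion, and Rhizura only — synapomorphy for {Aelinus, Aelis, Heliois, Lithion, Rhizura}.
II groups Aelis and Heliois, which is incompatible with the clades supported by the remaining characters; treating it as convergent (homoplasy) costs fewer steps than any alternative tree.
III (derived state 'yes') is shared by Aelinus, Aelis, and Rhizura — a synapomorphy uniting that clade.
Only Aelinus, Aelis, Lithion, and Rhizura show the derived state 'yes' for IV, supporting them as a clade.
V (derived state 'yes') is shared by Aelinus and Aelis — a synapomorphy uniting that clade.
Most parsimonious ingroup topology: ((Heliois,(((Aelinus,Aelis),Rhizura),Lithion)),Ornithax).
Changes per character on this tree: I: 1; II: 2; III: 1; IV: 1; V: 1.
Total = 6.

6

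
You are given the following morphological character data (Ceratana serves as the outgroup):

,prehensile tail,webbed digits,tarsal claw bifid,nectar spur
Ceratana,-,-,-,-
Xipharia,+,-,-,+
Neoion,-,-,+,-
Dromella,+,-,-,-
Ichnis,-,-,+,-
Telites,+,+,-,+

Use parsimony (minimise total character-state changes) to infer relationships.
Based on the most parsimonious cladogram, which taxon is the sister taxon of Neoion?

Ichnis

The outgroup has state '-' for every character, so '+' is the derived state throughout.
prehensile tail: derived state '+' in Dromella, Telites, and Xipharia only — synapomorphy for {Dromella, Telites, Xipharia}.
webbed digits: derived state '+' in Telites only — an autapomorphy, so it tells us nothing about relationships among taxa.
Only Ichnis and Neoion show the derived state '+' for tarsal claw bifid, supporting them as a clade.
Only Telites and Xipharia show the derived state '+' for nectar spur, supporting them as a clade.
Most parsimonious ingroup topology: (((Xipharia,Telites),Dromella),(Neoion,Ichnis)).
Neoion and Ichnis form a cherry on this tree, so they are sister taxa.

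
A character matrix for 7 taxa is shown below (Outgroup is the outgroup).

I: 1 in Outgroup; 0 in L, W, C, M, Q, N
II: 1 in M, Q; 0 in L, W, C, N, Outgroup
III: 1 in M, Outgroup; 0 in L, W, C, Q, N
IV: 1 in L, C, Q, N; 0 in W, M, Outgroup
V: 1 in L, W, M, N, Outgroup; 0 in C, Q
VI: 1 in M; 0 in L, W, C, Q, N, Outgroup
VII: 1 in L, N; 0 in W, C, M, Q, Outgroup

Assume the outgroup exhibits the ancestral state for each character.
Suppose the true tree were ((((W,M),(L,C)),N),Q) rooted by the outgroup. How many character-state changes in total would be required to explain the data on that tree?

Map each character onto ((((W,M),(L,C)),N),Q) (rooted by Outgroup) and count the minimum state changes it requires (Fitch parsimony):
I: 1; II: 2; III: 2; IV: 2; V: 2; VI: 1; VII: 2.
Total tree length = 12.

12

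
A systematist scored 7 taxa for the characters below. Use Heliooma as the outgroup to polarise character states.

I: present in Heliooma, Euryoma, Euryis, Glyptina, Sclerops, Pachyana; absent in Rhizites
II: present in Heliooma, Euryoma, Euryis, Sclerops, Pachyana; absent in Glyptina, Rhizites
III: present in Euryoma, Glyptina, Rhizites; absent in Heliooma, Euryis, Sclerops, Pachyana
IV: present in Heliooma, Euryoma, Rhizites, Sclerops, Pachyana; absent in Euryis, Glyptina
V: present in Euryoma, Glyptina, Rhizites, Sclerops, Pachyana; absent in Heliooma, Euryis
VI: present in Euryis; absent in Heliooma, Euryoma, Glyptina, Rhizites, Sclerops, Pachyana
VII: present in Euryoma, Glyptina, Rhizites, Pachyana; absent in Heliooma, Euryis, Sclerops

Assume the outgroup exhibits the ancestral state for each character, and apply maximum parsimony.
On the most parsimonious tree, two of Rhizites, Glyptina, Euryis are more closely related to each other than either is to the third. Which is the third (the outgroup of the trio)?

Character polarity is set by the outgroup: the derived state is whichever differs from the outgroup's state, so for I, II, IV the derived state is 'absent', and for the remaining characters it is 'present'.
I (derived state 'absent') is unique to Rhizites (autapomorphy; uninformative for grouping).
II (derived state 'absent') is shared by Glyptina and Rhizites — a synapomorphy uniting that clade.
III (derived state 'present') is shared by Euryoma, Glyptina, and Rhizites — a synapomorphy uniting that clade.
IV groups Euryis and Glyptina, which is incompatible with the clades supported by the remaining characters; treating it as convergent (homoplasy) costs fewer steps than any alternative tree.
Only Euryoma, Glyptina, Pachyana, Rhizites, and Sclerops show the derived state 'present' for V, supporting them as a clade.
VI (derived state 'present') is unique to Euryis (autapomorphy; uninformative for grouping).
VII (derived state 'present') is shared by Euryoma, Glyptina, Pachyana, and Rhizites — a synapomorphy uniting that clade.
Most parsimonious ingroup topology: ((((Euryoma,(Glyptina,Rhizites)),Pachyana),Sclerops),Euryis).
Rhizites and Glyptina share a more recent common ancestor with each other than either does with Euryis, so Euryis is the least closely related of the three.

Euryis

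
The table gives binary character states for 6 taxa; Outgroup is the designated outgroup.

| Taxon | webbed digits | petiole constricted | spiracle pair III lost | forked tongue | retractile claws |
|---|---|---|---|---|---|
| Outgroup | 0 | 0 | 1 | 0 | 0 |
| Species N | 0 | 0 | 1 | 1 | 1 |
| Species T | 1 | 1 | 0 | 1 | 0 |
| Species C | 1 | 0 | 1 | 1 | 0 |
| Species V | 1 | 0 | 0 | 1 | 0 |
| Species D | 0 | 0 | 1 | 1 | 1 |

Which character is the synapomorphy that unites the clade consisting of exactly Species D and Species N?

Character polarity is set by the outgroup: the derived state is whichever differs from the outgroup's state, so for spiracle pair III lost the derived state is '0', and for the remaining characters it is '1'.
webbed digits: derived state '1' in Species C, Species T, and Species V only — synapomorphy for {Species C, Species T, Species V}.
petiole constricted (derived state '1') is unique to Species T (autapomorphy; uninformative for grouping).
spiracle pair III lost: derived state '0' in Species T and Species V only — synapomorphy for {Species T, Species V}.
forked tongue (derived state '1') is shared by all ingroup taxa — unites the whole ingroup.
retractile claws (derived state '1') is shared by Species D and Species N — a synapomorphy uniting that clade.
Most parsimonious ingroup topology: ((Species N,Species D),((Species T,Species V),Species C)).
The clade {Species D, Species N} is supported by retractile claws: its derived state '1' occurs in exactly those taxa and in no other taxon (including the outgroup).

retractile claws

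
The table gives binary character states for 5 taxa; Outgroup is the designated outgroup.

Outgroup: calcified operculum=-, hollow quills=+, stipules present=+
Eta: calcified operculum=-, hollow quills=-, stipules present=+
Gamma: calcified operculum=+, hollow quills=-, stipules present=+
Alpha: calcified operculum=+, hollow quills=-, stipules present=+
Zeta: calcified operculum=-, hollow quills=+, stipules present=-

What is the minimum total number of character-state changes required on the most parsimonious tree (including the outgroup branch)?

Character polarity is set by the outgroup: the derived state is whichever differs from the outgroup's state, so for hollow quills, stipules present the derived state is '-', and for the remaining characters it is '+'.
Only Alpha and Gamma show the derived state '+' for calcified operculum, supporting them as a clade.
hollow quills: derived state '-' in Alpha, Eta, and Gamma only — synapomorphy for {Alpha, Eta, Gamma}.
stipules present: derived state '-' in Zeta only — an autapomorphy, so it tells us nothing about relationships among taxa.
Most parsimonious ingroup topology: ((Eta,(Gamma,Alpha)),Zeta).
Changes per character on this tree: calcified operculum: 1; hollow quills: 1; stipules present: 1.
Total = 3.

3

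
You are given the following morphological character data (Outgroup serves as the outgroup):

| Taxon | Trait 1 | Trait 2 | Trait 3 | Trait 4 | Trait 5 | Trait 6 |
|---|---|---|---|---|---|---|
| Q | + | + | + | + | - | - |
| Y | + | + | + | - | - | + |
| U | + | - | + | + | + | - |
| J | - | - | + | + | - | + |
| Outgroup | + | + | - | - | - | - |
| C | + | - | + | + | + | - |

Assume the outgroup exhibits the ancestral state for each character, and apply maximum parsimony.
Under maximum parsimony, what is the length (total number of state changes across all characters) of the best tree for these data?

Character polarity is set by the outgroup: the derived state is whichever differs from the outgroup's state, so for Trait 1, Trait 2 the derived state is '-', and for the remaining characters it is '+'.
Trait 1: derived state '-' in J only — an autapomorphy, so it tells us nothing about relationships among taxa.
Trait 2 (derived state '-') is shared by C, J, and U — a synapomorphy uniting that clade.
All ingroup taxa share the derived state '+' for Trait 3; it defines the ingroup but does not resolve relationships within it.
Trait 4: derived state '+' in C, J, Q, and U only — synapomorphy for {C, J, Q, U}.
Trait 5 (derived state '+') is shared by C and U — a synapomorphy uniting that clade.
Trait 6 (state '+') occurs in J and Y but conflicts with the nesting implied by the other characters — most parsimoniously interpreted as homoplasy.
Most parsimonious ingroup topology: (((J,(U,C)),Q),Y).
Changes per character on this tree: Trait 1: 1; Trait 2: 1; Trait 3: 1; Trait 4: 1; Trait 5: 1; Trait 6: 2.
Total = 7.

7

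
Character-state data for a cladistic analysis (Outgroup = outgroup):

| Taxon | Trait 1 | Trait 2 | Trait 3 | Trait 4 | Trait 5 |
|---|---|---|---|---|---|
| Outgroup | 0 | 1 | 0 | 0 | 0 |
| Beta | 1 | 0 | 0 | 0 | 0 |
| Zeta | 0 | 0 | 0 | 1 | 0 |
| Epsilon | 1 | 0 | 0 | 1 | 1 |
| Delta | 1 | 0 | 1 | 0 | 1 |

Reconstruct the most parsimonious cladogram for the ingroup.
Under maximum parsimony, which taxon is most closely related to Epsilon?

Character polarity is set by the outgroup: the derived state is whichever differs from the outgroup's state, so for Trait 2 the derived state is '0', and for the remaining characters it is '1'.
Only Beta, Delta, and Epsilon show the derived state '1' for Trait 1, supporting them as a clade.
Trait 2 (derived state '0') is shared by all ingroup taxa — unites the whole ingroup.
Trait 3: derived state '1' in Delta only — an autapomorphy, so it tells us nothing about relationships among taxa.
Trait 4 (state '1') occurs in Epsilon and Zeta but conflicts with the nesting implied by the other characters — most parsimoniously interpreted as homoplasy.
Trait 5 (derived state '1') is shared by Delta and Epsilon — a synapomorphy uniting that clade.
Most parsimonious ingroup topology: ((Beta,(Epsilon,Delta)),Zeta).
Epsilon and Delta form a cherry on this tree, so they are sister taxa.

Delta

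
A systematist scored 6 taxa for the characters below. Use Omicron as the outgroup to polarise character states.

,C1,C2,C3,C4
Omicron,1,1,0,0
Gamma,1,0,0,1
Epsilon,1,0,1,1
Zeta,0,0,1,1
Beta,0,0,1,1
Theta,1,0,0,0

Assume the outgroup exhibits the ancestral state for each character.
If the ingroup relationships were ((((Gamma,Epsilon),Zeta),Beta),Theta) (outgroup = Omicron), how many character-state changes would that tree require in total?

6

Map each character onto ((((Gamma,Epsilon),Zeta),Beta),Theta) (rooted by Omicron) and count the minimum state changes it requires (Fitch parsimony):
C1: 2; C2: 1; C3: 2; C4: 1.
Total tree length = 6.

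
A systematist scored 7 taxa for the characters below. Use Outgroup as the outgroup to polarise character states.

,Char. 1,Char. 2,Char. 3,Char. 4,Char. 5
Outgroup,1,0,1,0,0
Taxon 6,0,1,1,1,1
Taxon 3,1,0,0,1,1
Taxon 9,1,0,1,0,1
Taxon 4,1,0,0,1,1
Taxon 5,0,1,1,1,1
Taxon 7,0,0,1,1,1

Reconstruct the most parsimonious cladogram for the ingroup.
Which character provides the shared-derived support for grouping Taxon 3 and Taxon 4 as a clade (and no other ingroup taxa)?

Character polarity is set by the outgroup: the derived state is whichever differs from the outgroup's state, so for Char. 1, Char. 3 the derived state is '0', and for the remaining characters it is '1'.
Char. 1: derived state '0' in Taxon 5, Taxon 6, and Taxon 7 only — synapomorphy for {Taxon 5, Taxon 6, Taxon 7}.
Only Taxon 5 and Taxon 6 show the derived state '1' for Char. 2, supporting them as a clade.
Char. 3: derived state '0' in Taxon 3 and Taxon 4 only — synapomorphy for {Taxon 3, Taxon 4}.
Char. 4: derived state '1' in Taxon 3, Taxon 4, Taxon 5, Taxon 6, and Taxon 7 only — synapomorphy for {Taxon 3, Taxon 4, Taxon 5, Taxon 6, Taxon 7}.
Char. 5 (derived state '1') is shared by all ingroup taxa — unites the whole ingroup.
Most parsimonious ingroup topology: ((((Taxon 6,Taxon 5),Taxon 7),(Taxon 3,Taxon 4)),Taxon 9).
The clade {Taxon 3, Taxon 4} is supported by Char. 3: its derived state '0' occurs in exactly those taxa and in no other taxon (including the outgroup).

Char. 3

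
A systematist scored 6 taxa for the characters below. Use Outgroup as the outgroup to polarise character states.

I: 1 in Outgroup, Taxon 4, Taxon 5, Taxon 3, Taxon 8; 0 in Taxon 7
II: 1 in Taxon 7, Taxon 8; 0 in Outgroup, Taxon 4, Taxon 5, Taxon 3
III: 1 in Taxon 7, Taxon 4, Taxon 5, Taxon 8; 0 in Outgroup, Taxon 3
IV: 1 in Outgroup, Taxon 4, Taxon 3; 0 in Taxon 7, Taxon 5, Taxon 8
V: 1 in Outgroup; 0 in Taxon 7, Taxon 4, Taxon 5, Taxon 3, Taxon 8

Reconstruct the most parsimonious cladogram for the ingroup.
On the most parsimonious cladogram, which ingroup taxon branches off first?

Character polarity is set by the outgroup: the derived state is whichever differs from the outgroup's state, so for I, IV, V the derived state is '0', and for the remaining characters it is '1'.
I (derived state '0') is unique to Taxon 7 (autapomorphy; uninformative for grouping).
II (derived state '1') is shared by Taxon 7 and Taxon 8 — a synapomorphy uniting that clade.
Only Taxon 4, Taxon 5, Taxon 7, and Taxon 8 show the derived state '1' for III, supporting them as a clade.
IV (derived state '0') is shared by Taxon 5, Taxon 7, and Taxon 8 — a synapomorphy uniting that clade.
V (derived state '0') is shared by all ingroup taxa — unites the whole ingroup.
Most parsimonious ingroup topology: ((((Taxon 7,Taxon 8),Taxon 5),Taxon 4),Taxon 3).
Taxon 3 is sister to the clade containing all other ingroup taxa, so it is the earliest-diverging (most basal) ingroup lineage.

Taxon 3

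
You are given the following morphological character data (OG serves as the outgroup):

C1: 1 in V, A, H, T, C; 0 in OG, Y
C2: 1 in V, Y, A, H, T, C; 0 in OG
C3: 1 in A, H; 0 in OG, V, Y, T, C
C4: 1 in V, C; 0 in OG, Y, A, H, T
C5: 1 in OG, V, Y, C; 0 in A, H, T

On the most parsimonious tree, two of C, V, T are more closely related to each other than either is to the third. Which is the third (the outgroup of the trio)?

Character polarity is set by the outgroup: the derived state is whichever differs from the outgroup's state, so for C5 the derived state is '0', and for the remaining characters it is '1'.
Only A, C, H, T, and V show the derived state '1' for C1, supporting them as a clade.
C2 (derived state '1') is shared by all ingroup taxa — unites the whole ingroup.
C3 (derived state '1') is shared by A and H — a synapomorphy uniting that clade.
C4: derived state '1' in C and V only — synapomorphy for {C, V}.
C5 (derived state '0') is shared by A, H, and T — a synapomorphy uniting that clade.
Most parsimonious ingroup topology: (((V,C),((A,H),T)),Y).
V and C share a more recent common ancestor with each other than either does with T, so T is the least closely related of the three.

T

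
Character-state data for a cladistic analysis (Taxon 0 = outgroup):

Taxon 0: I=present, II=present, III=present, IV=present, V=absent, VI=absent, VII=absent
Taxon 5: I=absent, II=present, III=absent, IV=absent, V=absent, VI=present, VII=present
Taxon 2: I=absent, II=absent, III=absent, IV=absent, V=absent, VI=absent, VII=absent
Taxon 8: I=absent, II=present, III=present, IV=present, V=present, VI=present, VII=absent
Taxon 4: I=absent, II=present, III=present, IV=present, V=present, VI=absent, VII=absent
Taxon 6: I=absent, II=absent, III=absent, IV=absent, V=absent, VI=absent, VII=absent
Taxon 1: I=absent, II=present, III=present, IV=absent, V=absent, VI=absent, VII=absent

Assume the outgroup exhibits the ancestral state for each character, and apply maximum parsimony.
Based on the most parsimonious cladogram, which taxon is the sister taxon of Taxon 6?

Taxon 2

Character polarity is set by the outgroup: the derived state is whichever differs from the outgroup's state, so for I, II, III, IV the derived state is 'absent', and for the remaining characters it is 'present'.
I (derived state 'absent') is shared by all ingroup taxa — unites the whole ingroup.
II (derived state 'absent') is shared by Taxon 2 and Taxon 6 — a synapomorphy uniting that clade.
III (derived state 'absent') is shared by Taxon 2, Taxon 5, and Taxon 6 — a synapomorphy uniting that clade.
IV (derived state 'absent') is shared by Taxon 1, Taxon 2, Taxon 5, and Taxon 6 — a synapomorphy uniting that clade.
V (derived state 'present') is shared by Taxon 4 and Taxon 8 — a synapomorphy uniting that clade.
VI groups Taxon 5 and Taxon 8, which is incompatible with the clades supported by the remaining characters; treating it as convergent (homoplasy) costs fewer steps than any alternative tree.
VII (derived state 'present') is unique to Taxon 5 (autapomorphy; uninformative for grouping).
Most parsimonious ingroup topology: (((Taxon 5,(Taxon 2,Taxon 6)),Taxon 1),(Taxon 8,Taxon 4)).
Taxon 6 and Taxon 2 form a cherry on this tree, so they are sister taxa.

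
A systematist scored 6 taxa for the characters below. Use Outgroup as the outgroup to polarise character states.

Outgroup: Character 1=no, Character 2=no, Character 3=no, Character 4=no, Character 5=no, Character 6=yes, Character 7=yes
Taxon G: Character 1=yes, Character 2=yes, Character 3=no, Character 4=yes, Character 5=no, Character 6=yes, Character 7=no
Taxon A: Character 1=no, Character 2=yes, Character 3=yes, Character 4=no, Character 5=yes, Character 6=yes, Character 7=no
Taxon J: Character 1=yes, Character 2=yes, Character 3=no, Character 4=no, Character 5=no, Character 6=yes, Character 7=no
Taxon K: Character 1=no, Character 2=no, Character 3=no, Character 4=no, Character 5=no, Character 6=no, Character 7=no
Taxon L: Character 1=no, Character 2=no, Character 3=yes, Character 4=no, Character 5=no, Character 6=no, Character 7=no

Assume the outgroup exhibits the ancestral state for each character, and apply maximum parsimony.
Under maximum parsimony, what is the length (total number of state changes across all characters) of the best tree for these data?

Character polarity is set by the outgroup: the derived state is whichever differs from the outgroup's state, so for Character 6, Character 7 the derived state is 'no', and for the remaining characters it is 'yes'.
Character 1 (derived state 'yes') is shared by Taxon G and Taxon J — a synapomorphy uniting that clade.
Only Taxon A, Taxon G, and Taxon J show the derived state 'yes' for Character 2, supporting them as a clade.
Character 3 (state 'yes') occurs in Taxon A and Taxon L but conflicts with the nesting implied by the other characters — most parsimoniously interpreted as homoplasy.
Character 4: derived state 'yes' in Taxon G only — an autapomorphy, so it tells us nothing about relationships among taxa.
Character 5 (derived state 'yes') is unique to Taxon A (autapomorphy; uninformative for grouping).
Character 6: derived state 'no' in Taxon K and Taxon L only — synapomorphy for {Taxon K, Taxon L}.
Character 7 (derived state 'no') is shared by all ingroup taxa — unites the whole ingroup.
Most parsimonious ingroup topology: (((Taxon G,Taxon J),Taxon A),(Taxon K,Taxon L)).
Changes per character on this tree: Character 1: 1; Character 2: 1; Character 3: 2; Character 4: 1; Character 5: 1; Character 6: 1; Character 7: 1.
Total = 8.

8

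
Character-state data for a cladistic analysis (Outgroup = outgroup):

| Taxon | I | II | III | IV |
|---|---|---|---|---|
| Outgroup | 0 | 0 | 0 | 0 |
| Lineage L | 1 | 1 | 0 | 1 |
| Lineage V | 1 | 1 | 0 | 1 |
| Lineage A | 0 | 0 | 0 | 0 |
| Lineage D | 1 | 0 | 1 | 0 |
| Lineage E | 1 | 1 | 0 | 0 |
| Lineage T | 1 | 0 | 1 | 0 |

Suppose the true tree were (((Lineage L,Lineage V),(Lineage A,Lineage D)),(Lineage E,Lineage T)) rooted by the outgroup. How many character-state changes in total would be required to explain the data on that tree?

Map each character onto (((Lineage L,Lineage V),(Lineage A,Lineage D)),(Lineage E,Lineage T)) (rooted by Outgroup) and count the minimum state changes it requires (Fitch parsimony):
I: 2; II: 2; III: 2; IV: 1.
Total tree length = 7.

7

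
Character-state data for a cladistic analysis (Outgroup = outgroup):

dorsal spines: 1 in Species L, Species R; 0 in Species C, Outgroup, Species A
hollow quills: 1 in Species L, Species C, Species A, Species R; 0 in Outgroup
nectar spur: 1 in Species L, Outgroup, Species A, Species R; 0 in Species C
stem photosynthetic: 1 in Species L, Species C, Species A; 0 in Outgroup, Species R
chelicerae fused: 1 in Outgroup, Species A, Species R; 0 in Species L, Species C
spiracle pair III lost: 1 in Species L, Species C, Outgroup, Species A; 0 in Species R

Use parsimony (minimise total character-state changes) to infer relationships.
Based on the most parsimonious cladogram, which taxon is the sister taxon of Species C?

Species L

Character polarity is set by the outgroup: the derived state is whichever differs from the outgroup's state, so for nectar spur, chelicerae fused, spiracle pair III lost the derived state is '0', and for the remaining characters it is '1'.
dorsal spines groups Species L and Species R, which is incompatible with the clades supported by the remaining characters; treating it as convergent (homoplasy) costs fewer steps than any alternative tree.
All ingroup taxa share the derived state '1' for hollow quills; it defines the ingroup but does not resolve relationships within it.
nectar spur (derived state '0') is unique to Species C (autapomorphy; uninformative for grouping).
stem photosynthetic: derived state '1' in Species A, Species C, and Species L only — synapomorphy for {Species A, Species C, Species L}.
chelicerae fused: derived state '0' in Species C and Species L only — synapomorphy for {Species C, Species L}.
spiracle pair III lost: derived state '0' in Species R only — an autapomorphy, so it tells us nothing about relationships among taxa.
Most parsimonious ingroup topology: ((Species A,(Species L,Species C)),Species R).
Species C and Species L form a cherry on this tree, so they are sister taxa.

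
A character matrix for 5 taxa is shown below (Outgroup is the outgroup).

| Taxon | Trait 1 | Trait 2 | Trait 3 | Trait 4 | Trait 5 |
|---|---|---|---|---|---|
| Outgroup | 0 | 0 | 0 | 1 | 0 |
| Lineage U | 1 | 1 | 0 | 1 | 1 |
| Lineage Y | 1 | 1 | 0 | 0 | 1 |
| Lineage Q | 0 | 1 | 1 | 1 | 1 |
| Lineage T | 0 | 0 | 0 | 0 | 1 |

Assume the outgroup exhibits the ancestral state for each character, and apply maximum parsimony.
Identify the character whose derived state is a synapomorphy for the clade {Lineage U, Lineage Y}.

Character polarity is set by the outgroup: the derived state is whichever differs from the outgroup's state, so for Trait 4 the derived state is '0', and for the remaining characters it is '1'.
Trait 1 (derived state '1') is shared by Lineage U and Lineage Y — a synapomorphy uniting that clade.
Trait 2 (derived state '1') is shared by Lineage Q, Lineage U, and Lineage Y — a synapomorphy uniting that clade.
Trait 3: derived state '1' in Lineage Q only — an autapomorphy, so it tells us nothing about relationships among taxa.
Trait 4 (state '0') occurs in Lineage T and Lineage Y but conflicts with the nesting implied by the other characters — most parsimoniously interpreted as homoplasy.
All ingroup taxa share the derived state '1' for Trait 5; it defines the ingroup but does not resolve relationships within it.
Most parsimonious ingroup topology: (((Lineage U,Lineage Y),Lineage Q),Lineage T).
The clade {Lineage U, Lineage Y} is supported by Trait 1: its derived state '1' occurs in exactly those taxa and in no other taxon (including the outgroup).

Trait 1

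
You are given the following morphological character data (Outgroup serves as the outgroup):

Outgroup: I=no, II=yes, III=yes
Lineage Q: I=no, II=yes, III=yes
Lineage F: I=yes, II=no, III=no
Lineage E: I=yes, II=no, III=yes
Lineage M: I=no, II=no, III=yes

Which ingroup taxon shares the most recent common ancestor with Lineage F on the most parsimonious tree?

Lineage E

Character polarity is set by the outgroup: the derived state is whichever differs from the outgroup's state, so for II, III the derived state is 'no', and for the remaining characters it is 'yes'.
I (derived state 'yes') is shared by Lineage E and Lineage F — a synapomorphy uniting that clade.
II: derived state 'no' in Lineage E, Lineage F, and Lineage M only — synapomorphy for {Lineage E, Lineage F, Lineage M}.
III (derived state 'no') is unique to Lineage F (autapomorphy; uninformative for grouping).
Most parsimonious ingroup topology: (Lineage Q,((Lineage F,Lineage E),Lineage M)).
Lineage F and Lineage E form a cherry on this tree, so they are sister taxa.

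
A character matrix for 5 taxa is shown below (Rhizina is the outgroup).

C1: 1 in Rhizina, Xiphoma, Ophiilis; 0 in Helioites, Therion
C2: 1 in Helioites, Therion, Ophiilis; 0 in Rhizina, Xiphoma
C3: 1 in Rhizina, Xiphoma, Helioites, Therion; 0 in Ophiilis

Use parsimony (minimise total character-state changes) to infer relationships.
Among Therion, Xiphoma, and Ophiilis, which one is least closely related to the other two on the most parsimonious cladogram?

Character polarity is set by the outgroup: the derived state is whichever differs from the outgroup's state, so for C1, C3 the derived state is '0', and for the remaining characters it is '1'.
C1: derived state '0' in Helioites and Therion only — synapomorphy for {Helioites, Therion}.
Only Helioites, Ophiilis, and Therion show the derived state '1' for C2, supporting them as a clade.
C3 (derived state '0') is unique to Ophiilis (autapomorphy; uninformative for grouping).
Most parsimonious ingroup topology: (Xiphoma,((Helioites,Therion),Ophiilis)).
Therion and Ophiilis share a more recent common ancestor with each other than either does with Xiphoma, so Xiphoma is the least closely related of the three.

Xiphoma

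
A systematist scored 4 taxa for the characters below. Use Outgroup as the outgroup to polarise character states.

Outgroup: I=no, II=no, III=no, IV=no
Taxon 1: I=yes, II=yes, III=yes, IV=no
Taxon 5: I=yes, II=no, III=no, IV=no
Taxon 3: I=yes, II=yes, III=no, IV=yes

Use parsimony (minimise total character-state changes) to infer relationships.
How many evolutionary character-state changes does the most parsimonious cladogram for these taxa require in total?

4

The outgroup has state 'no' for every character, so 'yes' is the derived state throughout.
I (derived state 'yes') is shared by all ingroup taxa — unites the whole ingroup.
Only Taxon 1 and Taxon 3 show the derived state 'yes' for II, supporting them as a clade.
III (derived state 'yes') is unique to Taxon 1 (autapomorphy; uninformative for grouping).
IV: derived state 'yes' in Taxon 3 only — an autapomorphy, so it tells us nothing about relationships among taxa.
Most parsimonious ingroup topology: ((Taxon 3,Taxon 1),Taxon 5).
Changes per character on this tree: I: 1; II: 1; III: 1; IV: 1.
Total = 4.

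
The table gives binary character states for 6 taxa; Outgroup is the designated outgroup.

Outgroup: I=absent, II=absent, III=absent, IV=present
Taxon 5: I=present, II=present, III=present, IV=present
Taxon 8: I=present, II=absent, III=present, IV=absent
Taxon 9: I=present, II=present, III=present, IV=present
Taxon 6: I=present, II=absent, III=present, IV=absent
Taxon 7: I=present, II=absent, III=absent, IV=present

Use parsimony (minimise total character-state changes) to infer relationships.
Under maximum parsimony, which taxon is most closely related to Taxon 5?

Taxon 9

Character polarity is set by the outgroup: the derived state is whichever differs from the outgroup's state, so for IV the derived state is 'absent', and for the remaining characters it is 'present'.
I (derived state 'present') is shared by all ingroup taxa — unites the whole ingroup.
Only Taxon 5 and Taxon 9 show the derived state 'present' for II, supporting them as a clade.
Only Taxon 5, Taxon 6, Taxon 8, and Taxon 9 show the derived state 'present' for III, supporting them as a clade.
IV: derived state 'absent' in Taxon 6 and Taxon 8 only — synapomorphy for {Taxon 6, Taxon 8}.
Most parsimonious ingroup topology: (((Taxon 5,Taxon 9),(Taxon 8,Taxon 6)),Taxon 7).
Taxon 5 and Taxon 9 form a cherry on this tree, so they are sister taxa.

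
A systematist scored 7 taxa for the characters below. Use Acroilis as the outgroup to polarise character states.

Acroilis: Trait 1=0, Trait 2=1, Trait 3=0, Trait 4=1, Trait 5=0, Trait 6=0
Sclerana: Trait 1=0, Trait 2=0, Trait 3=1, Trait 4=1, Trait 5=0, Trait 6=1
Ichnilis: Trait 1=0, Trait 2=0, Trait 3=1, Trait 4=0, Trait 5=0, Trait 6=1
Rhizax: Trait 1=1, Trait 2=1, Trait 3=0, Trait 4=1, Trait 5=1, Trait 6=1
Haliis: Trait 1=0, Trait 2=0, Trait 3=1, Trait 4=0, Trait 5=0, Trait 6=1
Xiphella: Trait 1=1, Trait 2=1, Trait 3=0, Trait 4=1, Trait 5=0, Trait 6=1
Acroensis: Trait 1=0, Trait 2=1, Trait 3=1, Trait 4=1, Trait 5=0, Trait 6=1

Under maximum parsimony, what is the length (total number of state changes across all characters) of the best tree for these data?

6

Character polarity is set by the outgroup: the derived state is whichever differs from the outgroup's state, so for Trait 2, Trait 4 the derived state is '0', and for the remaining characters it is '1'.
Trait 1: derived state '1' in Rhizax and Xiphella only — synapomorphy for {Rhizax, Xiphella}.
Trait 2 (derived state '0') is shared by Haliis, Ichnilis, and Sclerana — a synapomorphy uniting that clade.
Trait 3 (derived state '1') is shared by Acroensis, Haliis, Ichnilis, and Sclerana — a synapomorphy uniting that clade.
Only Haliis and Ichnilis show the derived state '0' for Trait 4, supporting them as a clade.
Trait 5: derived state '1' in Rhizax only — an autapomorphy, so it tells us nothing about relationships among taxa.
All ingroup taxa share the derived state '1' for Trait 6; it defines the ingroup but does not resolve relationships within it.
Most parsimonious ingroup topology: (((Sclerana,(Ichnilis,Haliis)),Acroensis),(Rhizax,Xiphella)).
Changes per character on this tree: Trait 1: 1; Trait 2: 1; Trait 3: 1; Trait 4: 1; Trait 5: 1; Trait 6: 1.
Total = 6.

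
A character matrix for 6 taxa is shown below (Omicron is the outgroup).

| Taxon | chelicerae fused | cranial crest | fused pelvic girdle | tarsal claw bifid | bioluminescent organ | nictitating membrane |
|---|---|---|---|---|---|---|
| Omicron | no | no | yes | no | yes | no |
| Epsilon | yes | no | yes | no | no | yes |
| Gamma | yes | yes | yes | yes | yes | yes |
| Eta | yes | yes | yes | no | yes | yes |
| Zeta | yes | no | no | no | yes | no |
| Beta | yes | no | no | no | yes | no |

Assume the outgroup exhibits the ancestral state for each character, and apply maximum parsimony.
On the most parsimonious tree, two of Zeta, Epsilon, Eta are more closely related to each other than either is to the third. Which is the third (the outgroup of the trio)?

Character polarity is set by the outgroup: the derived state is whichever differs from the outgroup's state, so for fused pelvic girdle, bioluminescent organ the derived state is 'no', and for the remaining characters it is 'yes'.
chelicerae fused (derived state 'yes') is shared by all ingroup taxa — unites the whole ingroup.
Only Eta and Gamma show the derived state 'yes' for cranial crest, supporting them as a clade.
Only Beta and Zeta show the derived state 'no' for fused pelvic girdle, supporting them as a clade.
tarsal claw bifid: derived state 'yes' in Gamma only — an autapomorphy, so it tells us nothing about relationships among taxa.
bioluminescent organ (derived state 'no') is unique to Epsilon (autapomorphy; uninformative for grouping).
nictitating membrane (derived state 'yes') is shared by Epsilon, Eta, and Gamma — a synapomorphy uniting that clade.
Most parsimonious ingroup topology: ((Epsilon,(Gamma,Eta)),(Zeta,Beta)).
Eta and Epsilon share a more recent common ancestor with each other than either does with Zeta, so Zeta is the least closely related of the three.

Zeta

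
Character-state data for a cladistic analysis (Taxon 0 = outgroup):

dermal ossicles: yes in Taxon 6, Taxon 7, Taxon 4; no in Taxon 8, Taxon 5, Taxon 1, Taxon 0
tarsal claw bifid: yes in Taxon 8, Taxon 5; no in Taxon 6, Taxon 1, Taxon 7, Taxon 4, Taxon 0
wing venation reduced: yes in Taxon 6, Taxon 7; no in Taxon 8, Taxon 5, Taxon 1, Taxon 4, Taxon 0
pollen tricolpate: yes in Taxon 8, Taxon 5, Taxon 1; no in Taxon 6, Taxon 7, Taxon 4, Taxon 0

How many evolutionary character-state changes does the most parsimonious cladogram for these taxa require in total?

The outgroup has state 'no' for every character, so 'yes' is the derived state throughout.
dermal ossicles: derived state 'yes' in Taxon 4, Taxon 6, and Taxon 7 only — synapomorphy for {Taxon 4, Taxon 6, Taxon 7}.
tarsal claw bifid (derived state 'yes') is shared by Taxon 5 and Taxon 8 — a synapomorphy uniting that clade.
wing venation reduced: derived state 'yes' in Taxon 6 and Taxon 7 only — synapomorphy for {Taxon 6, Taxon 7}.
pollen tricolpate (derived state 'yes') is shared by Taxon 1, Taxon 5, and Taxon 8 — a synapomorphy uniting that clade.
Most parsimonious ingroup topology: (((Taxon 6,Taxon 7),Taxon 4),(Taxon 1,(Taxon 5,Taxon 8))).
Changes per character on this tree: dermal ossicles: 1; tarsal claw bifid: 1; wing venation reduced: 1; pollen tricolpate: 1.
Total = 4.

4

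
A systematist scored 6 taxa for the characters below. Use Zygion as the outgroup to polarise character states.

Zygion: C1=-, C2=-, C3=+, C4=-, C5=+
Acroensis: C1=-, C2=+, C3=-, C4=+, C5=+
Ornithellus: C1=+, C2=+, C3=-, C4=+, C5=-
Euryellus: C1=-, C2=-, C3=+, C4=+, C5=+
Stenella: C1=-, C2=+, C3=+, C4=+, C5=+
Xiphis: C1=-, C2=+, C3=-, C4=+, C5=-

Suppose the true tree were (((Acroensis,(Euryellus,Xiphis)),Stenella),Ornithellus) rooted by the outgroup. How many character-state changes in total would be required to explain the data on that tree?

Map each character onto (((Acroensis,(Euryellus,Xiphis)),Stenella),Ornithellus) (rooted by Zygion) and count the minimum state changes it requires (Fitch parsimony):
C1: 1; C2: 2; C3: 3; C4: 1; C5: 2.
Total tree length = 9.

9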